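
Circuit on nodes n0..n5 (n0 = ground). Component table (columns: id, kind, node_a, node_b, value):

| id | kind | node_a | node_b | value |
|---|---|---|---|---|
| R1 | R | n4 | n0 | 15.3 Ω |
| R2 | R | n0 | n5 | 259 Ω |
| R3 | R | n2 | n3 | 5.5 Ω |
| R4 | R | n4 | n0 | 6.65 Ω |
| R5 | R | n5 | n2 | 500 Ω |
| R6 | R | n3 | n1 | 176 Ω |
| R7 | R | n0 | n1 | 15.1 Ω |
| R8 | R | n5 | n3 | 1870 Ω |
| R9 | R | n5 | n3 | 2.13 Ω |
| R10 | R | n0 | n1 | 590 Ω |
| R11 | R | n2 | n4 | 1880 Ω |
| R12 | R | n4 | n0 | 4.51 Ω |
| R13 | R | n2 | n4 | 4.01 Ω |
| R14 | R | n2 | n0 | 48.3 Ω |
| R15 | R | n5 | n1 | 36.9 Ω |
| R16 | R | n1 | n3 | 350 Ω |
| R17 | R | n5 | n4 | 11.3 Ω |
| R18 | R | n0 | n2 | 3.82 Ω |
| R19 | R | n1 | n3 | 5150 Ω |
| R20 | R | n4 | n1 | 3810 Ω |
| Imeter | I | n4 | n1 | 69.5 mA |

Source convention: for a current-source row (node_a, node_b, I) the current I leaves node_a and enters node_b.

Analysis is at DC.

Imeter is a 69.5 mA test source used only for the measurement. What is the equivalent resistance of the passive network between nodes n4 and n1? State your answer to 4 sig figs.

Apply KCL at each of the 5 non-ground nodes and solve the resulting linear system.
Node n1: branches {R6, R7, R10, R15, R16, R19, R20, Imeter} → V_1 = 0.6826
Node n2: branches {R3, R5, R11, R13, R14, R18} → V_2 = -0.02297
Node n3: branches {R3, R6, R8, R9, R16, R19} → V_3 = 0.03488
Node n4: branches {R1, R4, R11, R12, R13, R17, R20, Imeter} → V_4 = -0.09156
Node n5: branches {R2, R5, R8, R9, R15, R17} → V_5 = 0.04522

R_eq = 11.14 Ω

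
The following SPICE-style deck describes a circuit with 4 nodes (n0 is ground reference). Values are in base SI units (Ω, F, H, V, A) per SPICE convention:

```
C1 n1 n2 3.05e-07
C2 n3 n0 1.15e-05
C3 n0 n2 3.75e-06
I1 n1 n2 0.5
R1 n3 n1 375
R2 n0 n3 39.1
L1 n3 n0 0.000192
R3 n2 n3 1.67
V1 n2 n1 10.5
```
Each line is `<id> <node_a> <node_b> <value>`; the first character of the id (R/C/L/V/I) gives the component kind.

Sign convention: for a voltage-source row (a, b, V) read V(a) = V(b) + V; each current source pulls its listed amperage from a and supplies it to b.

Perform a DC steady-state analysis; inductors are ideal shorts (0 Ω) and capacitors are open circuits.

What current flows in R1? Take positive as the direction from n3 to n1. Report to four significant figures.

0.02788 A

MNA unknowns: 3 node voltages V₁..V_3 plus 2 source currents (L1, V1)
C1: Y=0.000 on G[1,2]
C2: Y=0.000 on G[3,0]
C3: Y=0.000 on G[0,2]
I1: z[1]−=0.5, z[2]+=0.5
R1: Y=0.002667 on G[3,1]
R2: Y=0.02558 on G[0,3]
L1: row V3−V0=0, i_L1 at 3,0
R3: Y=0.5988 on G[2,3]
V1: row V2−V1=10.5, i_V1 at 2,1
solve → V1=-10.45, V2=0.04655, V3=0.000
aux → i_L1=0.000, i_V1=0.4721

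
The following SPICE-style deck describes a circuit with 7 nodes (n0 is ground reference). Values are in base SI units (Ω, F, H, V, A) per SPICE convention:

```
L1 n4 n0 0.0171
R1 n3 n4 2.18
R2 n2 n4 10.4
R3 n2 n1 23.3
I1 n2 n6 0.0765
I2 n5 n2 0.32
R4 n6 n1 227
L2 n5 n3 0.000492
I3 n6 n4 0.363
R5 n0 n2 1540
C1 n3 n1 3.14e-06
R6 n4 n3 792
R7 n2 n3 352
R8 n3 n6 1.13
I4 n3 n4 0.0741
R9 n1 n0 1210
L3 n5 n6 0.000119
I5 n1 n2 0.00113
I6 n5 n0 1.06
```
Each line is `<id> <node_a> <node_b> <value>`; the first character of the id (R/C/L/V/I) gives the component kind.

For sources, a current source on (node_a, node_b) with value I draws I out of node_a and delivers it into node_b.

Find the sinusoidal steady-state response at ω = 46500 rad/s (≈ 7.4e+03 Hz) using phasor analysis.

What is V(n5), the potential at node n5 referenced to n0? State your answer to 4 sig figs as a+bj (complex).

-421.5-360.3j V

Element admittances at ω=46500 rad/s:
  Y(L1) = 0.000-0.001258j S between n4,n0
  Y(R1) = 0.4587+0.000j S between n3,n4
  Y(R2) = 0.09615+0.000j S between n2,n4
  Y(R3) = 0.04292+0.000j S between n2,n1
  I1: injects 0.0765 A into n6 (from n2)
  I2: injects 0.32 A into n2 (from n5)
  Y(R4) = 0.004405+0.000j S between n6,n1
  Y(L2) = 0.000-0.04371j S between n5,n3
  I3: injects 0.363 A into n4 (from n6)
  Y(R5) = 0.0006494+0.000j S between n0,n2
  Y(C1) = 0.000+0.1460j S between n3,n1
  Y(R6) = 0.001263+0.000j S between n4,n3
  Y(R7) = 0.002841+0.000j S between n2,n3
  Y(R8) = 0.8850+0.000j S between n3,n6
  I4: injects 0.0741 A into n4 (from n3)
  Y(R9) = 0.0008264+0.000j S between n1,n0
  Y(L3) = 0.000-0.1807j S between n5,n6
  I5: injects 0.00113 A into n2 (from n1)
  I6: injects 1.06 A into n0 (from n5)
Assemble and solve the 6×6 MNA system:
  V(n1)=-417.2-357.2j  V(n2)=-413.9-354.0j  V(n3)=-420.3-354.1j  V(n4)=-417.6-355.0j  V(n5)=-421.5-360.3j  V(n6)=-421.8-354.1j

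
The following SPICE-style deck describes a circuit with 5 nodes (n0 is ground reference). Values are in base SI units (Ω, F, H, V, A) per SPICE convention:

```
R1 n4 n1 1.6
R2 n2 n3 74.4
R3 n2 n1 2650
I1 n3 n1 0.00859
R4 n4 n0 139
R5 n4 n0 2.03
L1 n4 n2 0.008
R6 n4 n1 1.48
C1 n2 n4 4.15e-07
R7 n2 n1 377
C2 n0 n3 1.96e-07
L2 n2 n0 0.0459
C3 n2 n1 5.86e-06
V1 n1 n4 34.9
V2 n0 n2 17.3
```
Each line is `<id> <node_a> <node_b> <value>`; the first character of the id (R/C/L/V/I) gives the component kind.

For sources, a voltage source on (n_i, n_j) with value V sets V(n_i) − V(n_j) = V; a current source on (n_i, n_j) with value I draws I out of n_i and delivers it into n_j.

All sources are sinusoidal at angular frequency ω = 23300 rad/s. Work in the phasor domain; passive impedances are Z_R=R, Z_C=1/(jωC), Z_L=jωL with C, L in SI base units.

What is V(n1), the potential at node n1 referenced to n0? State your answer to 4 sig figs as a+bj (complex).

30.90-13.20j V

Apply KCL at each of the 4 non-ground nodes and solve the resulting linear system.
Node n1: branches {R1, R3, I1, R6, R7, C3, V1} → V_1 = 30.90-13.20j
Node n2: branches {R2, R3, L1, C1, R7, L2, C3, V2} → V_2 = -17.30+0.000j
Node n3: branches {R2, I1, C2} → V_3 = -16.08+5.464j
Node n4: branches {R1, R4, R5, L1, R6, C1, V1} → V_4 = -3.996-13.20j
Source currents: i(V1)=-47.33-6.542j, i(V2)=-2.022-6.656j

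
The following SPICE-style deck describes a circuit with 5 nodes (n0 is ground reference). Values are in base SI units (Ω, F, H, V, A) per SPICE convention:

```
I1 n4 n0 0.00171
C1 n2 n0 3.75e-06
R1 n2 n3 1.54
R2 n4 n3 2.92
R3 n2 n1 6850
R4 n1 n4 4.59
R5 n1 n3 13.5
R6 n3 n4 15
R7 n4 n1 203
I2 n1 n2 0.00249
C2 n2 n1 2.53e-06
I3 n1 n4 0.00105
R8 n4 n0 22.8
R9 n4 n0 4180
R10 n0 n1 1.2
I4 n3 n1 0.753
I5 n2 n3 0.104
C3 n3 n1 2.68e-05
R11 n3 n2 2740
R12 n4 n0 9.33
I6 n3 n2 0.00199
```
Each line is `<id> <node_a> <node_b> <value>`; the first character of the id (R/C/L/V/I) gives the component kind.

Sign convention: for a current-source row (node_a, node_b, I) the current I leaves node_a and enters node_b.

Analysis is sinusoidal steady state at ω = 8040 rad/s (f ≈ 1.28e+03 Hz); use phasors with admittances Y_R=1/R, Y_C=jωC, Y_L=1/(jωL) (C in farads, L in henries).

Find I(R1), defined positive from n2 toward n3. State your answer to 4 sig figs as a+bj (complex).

-0.02475+0.06869j A

Element admittances at ω=8040 rad/s:
  I1: injects 0.00171 A into n0 (from n4)
  Y(C1) = 0.000+0.03015j S between n2,n0
  Y(R1) = 0.6494+0.000j S between n2,n3
  Y(R2) = 0.3425+0.000j S between n4,n3
  Y(R3) = 0.0001460+0.000j S between n2,n1
  Y(R4) = 0.2179+0.000j S between n1,n4
  Y(R5) = 0.07407+0.000j S between n1,n3
  Y(R6) = 0.06667+0.000j S between n3,n4
  Y(R7) = 0.004926+0.000j S between n4,n1
  I2: injects 0.00249 A into n2 (from n1)
  Y(C2) = 0.000+0.02034j S between n2,n1
  I3: injects 0.00105 A into n4 (from n1)
  Y(R8) = 0.04386+0.000j S between n4,n0
  Y(R9) = 0.0002392+0.000j S between n4,n0
  Y(R10) = 0.8333+0.000j S between n0,n1
  I4: injects 0.753 A into n1 (from n3)
  I5: injects 0.104 A into n3 (from n2)
  Y(C3) = 0.000+0.2155j S between n3,n1
  Y(R11) = 0.0003650+0.000j S between n3,n2
  Y(R12) = 0.1072+0.000j S between n4,n0
  I6: injects 0.00199 A into n2 (from n3)
Assemble and solve the 4×4 MNA system:
  V(n1)=0.1618-0.07609j  V(n2)=-1.300+1.446j  V(n3)=-1.262+1.340j  V(n4)=-0.6142+0.6783j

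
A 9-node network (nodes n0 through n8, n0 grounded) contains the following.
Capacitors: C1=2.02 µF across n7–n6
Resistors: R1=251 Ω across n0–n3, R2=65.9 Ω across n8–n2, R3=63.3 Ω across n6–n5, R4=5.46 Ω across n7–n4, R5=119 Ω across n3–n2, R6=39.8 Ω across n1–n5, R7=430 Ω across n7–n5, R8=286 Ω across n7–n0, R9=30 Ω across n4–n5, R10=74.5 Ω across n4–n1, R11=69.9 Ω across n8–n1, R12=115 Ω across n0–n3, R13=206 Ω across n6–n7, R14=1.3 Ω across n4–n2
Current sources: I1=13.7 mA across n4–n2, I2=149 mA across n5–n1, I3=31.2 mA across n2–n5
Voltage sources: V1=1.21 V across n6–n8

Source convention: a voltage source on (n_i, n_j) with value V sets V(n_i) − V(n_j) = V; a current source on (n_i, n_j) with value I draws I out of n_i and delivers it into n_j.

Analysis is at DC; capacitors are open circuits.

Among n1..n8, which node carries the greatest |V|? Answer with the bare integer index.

Element admittances at DC:
  Y(C1) = 0.000 S between n7,n6
  Y(R1) = 0.003984 S between n0,n3
  Y(R2) = 0.01517 S between n8,n2
  Y(R3) = 0.01580 S between n6,n5
  Y(R4) = 0.1832 S between n7,n4
  Y(R5) = 0.008403 S between n3,n2
  Y(R6) = 0.02513 S between n1,n5
  Y(R7) = 0.002326 S between n7,n5
  Y(R8) = 0.003497 S between n7,n0
  Y(R9) = 0.03333 S between n4,n5
  I1: injects 0.0137 A into n2 (from n4)
  I2: injects 0.149 A into n1 (from n5)
  I3: injects 0.0312 A into n5 (from n2)
  Y(R10) = 0.01342 S between n4,n1
  Y(R11) = 0.01431 S between n8,n1
  Y(R12) = 0.008696 S between n0,n3
  Y(R13) = 0.004854 S between n6,n7
  Y(R14) = 0.7692 S between n4,n2
  V1: constraint V(n6)−V(n8) = 1.21
Assemble and solve the 9×9 MNA system:
  V(n1)=2.677  V(n2)=-0.01993  V(n3)=-0.007946  V(n4)=-0.0005141  V(n5)=-0.3805  V(n6)=1.352  V(n7)=0.02881  V(n8)=0.1422
  i(V1)=-0.03380

1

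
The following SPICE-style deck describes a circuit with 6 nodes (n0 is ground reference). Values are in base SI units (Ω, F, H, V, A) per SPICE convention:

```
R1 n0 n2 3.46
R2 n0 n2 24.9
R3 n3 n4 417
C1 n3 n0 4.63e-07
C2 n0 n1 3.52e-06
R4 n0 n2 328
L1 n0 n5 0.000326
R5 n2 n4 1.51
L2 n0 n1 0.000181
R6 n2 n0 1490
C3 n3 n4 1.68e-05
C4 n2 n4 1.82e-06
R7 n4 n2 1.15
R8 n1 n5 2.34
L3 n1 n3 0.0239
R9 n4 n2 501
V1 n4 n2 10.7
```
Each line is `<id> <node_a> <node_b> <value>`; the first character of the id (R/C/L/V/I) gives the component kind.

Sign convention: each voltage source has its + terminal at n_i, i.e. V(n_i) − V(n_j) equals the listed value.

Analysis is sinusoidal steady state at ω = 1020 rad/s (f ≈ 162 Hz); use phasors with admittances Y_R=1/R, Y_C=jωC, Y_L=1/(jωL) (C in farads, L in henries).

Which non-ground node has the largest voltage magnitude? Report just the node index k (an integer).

Apply KCL at each of the 5 non-ground nodes and solve the resulting linear system.
Node n1: branches {C2, L2, R8, L3} → V_1 = -0.05300+0.02269j
Node n2: branches {R1, R2, R4, R5, R6, C4, R7, R9, V1} → V_2 = -0.3028-0.8893j
Node n3: branches {R3, C1, C3, L3} → V_3 = -7.355+2.509j
Node n4: branches {R3, R5, C3, C4, R7, R9, V1} → V_4 = 10.40-0.8893j
Node n5: branches {L1, R8} → V_5 = -0.004210-0.006933j
Source currents: i(V1)=-16.51-0.3159j

4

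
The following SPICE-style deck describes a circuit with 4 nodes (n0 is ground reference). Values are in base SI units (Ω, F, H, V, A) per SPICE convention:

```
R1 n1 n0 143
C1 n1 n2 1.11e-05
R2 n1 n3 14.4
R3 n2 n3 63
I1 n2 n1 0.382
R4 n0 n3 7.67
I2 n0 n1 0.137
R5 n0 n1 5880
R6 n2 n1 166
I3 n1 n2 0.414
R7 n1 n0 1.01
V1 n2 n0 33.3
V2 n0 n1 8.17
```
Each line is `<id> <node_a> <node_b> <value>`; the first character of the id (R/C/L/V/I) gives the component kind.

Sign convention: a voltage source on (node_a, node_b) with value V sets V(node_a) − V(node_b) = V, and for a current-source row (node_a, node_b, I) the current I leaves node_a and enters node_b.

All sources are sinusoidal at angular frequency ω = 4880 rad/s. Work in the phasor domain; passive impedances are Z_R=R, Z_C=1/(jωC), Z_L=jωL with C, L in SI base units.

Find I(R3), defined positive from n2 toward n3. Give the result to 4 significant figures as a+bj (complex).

0.5314+0.000j A

Element admittances at ω=4880 rad/s:
  Y(R1) = 0.006993+0.000j S between n1,n0
  Y(C1) = 0.000+0.05417j S between n1,n2
  Y(R2) = 0.06944+0.000j S between n1,n3
  Y(R3) = 0.01587+0.000j S between n2,n3
  I1: injects 0.382 A into n1 (from n2)
  Y(R4) = 0.1304+0.000j S between n0,n3
  I2: injects 0.137 A into n1 (from n0)
  Y(R5) = 0.0001701+0.000j S between n0,n1
  Y(R6) = 0.006024+0.000j S between n2,n1
  I3: injects 0.414 A into n2 (from n1)
  Y(R7) = 0.9901+0.000j S between n1,n0
  V1: constraint V(n2)−V(n0) = 33.3
  V2: constraint V(n0)−V(n1) = 8.17
Assemble and solve the 5×5 MNA system:
  V(n1)=-8.170+0.000j  V(n2)=33.30+0.000j  V(n3)=-0.1798+0.000j
  i(V1)=-0.7492-2.246j  i(V2)=-9.057-2.246j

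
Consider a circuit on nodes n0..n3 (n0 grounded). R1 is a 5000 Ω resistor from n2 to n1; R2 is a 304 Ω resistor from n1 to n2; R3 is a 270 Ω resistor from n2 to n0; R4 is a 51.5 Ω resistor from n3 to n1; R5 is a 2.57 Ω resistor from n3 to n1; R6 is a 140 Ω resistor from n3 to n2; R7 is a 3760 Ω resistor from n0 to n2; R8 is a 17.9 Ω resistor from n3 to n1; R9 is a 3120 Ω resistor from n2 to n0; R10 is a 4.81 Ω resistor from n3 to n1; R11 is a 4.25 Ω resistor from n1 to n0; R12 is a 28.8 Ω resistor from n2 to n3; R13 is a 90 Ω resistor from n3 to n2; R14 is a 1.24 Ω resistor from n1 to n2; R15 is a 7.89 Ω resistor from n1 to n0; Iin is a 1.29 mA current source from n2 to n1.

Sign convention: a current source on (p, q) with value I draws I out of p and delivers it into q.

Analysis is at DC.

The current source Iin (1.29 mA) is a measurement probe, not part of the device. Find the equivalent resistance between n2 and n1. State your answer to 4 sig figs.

R_eq = 1.158 Ω

Apply KCL at each of the 3 non-ground nodes and solve the resulting linear system.
Node n1: branches {R1, R2, R4, R5, R8, R10, R11, R14, R15, Iin} → V_1 = 1.750e-05
Node n2: branches {R1, R2, R3, R6, R7, R9, R12, R13, R14, Iin} → V_2 = -0.001477
Node n3: branches {R4, R5, R6, R8, R10, R12, R13} → V_3 = -9.165e-05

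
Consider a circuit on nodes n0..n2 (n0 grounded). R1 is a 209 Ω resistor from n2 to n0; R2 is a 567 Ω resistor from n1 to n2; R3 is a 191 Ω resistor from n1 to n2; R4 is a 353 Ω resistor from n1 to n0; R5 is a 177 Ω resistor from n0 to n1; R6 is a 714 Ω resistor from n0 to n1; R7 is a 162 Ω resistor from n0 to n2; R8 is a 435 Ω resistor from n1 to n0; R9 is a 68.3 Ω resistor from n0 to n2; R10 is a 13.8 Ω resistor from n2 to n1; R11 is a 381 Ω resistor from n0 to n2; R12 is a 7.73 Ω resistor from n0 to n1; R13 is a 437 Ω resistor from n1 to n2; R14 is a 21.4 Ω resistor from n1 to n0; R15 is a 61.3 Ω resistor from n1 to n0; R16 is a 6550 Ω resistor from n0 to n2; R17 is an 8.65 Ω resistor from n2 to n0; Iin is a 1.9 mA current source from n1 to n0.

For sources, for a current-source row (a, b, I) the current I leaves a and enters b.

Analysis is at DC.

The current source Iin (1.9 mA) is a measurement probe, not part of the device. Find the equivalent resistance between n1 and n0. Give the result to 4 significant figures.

R_eq = 3.895 Ω

Element admittances at DC:
  Y(R1) = 0.004785 S between n2,n0
  Y(R2) = 0.001764 S between n1,n2
  Y(R3) = 0.005236 S between n1,n2
  Y(R4) = 0.002833 S between n1,n0
  Y(R5) = 0.005650 S between n0,n1
  Y(R6) = 0.001401 S between n0,n1
  Y(R7) = 0.006173 S between n0,n2
  Y(R8) = 0.002299 S between n1,n0
  Y(R9) = 0.01464 S between n0,n2
  Y(R10) = 0.07246 S between n2,n1
  Y(R11) = 0.002625 S between n0,n2
  Y(R12) = 0.1294 S between n0,n1
  Y(R13) = 0.002288 S between n1,n2
  Y(R14) = 0.04673 S between n1,n0
  Y(R15) = 0.01631 S between n1,n0
  Y(R16) = 0.0001527 S between n0,n2
  Y(R17) = 0.1156 S between n2,n0
  Iin: injects 0.0019 A into n0 (from n1)
Assemble and solve the 2×2 MNA system:
  V(n1)=-0.007401  V(n2)=-0.002680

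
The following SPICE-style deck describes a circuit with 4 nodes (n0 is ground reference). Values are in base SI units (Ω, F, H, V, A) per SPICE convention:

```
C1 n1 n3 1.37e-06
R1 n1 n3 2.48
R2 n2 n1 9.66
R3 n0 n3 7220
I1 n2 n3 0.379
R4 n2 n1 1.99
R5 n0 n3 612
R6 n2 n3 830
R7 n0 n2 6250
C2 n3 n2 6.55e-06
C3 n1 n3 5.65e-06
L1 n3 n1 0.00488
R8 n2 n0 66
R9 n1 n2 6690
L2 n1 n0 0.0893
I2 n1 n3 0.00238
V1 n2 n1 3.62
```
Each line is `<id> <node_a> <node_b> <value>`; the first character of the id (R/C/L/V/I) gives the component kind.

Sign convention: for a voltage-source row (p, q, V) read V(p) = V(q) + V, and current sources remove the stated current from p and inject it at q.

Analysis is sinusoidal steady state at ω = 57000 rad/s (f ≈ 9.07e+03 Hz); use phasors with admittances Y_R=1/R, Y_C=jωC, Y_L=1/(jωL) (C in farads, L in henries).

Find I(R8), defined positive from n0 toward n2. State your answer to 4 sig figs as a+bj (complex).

Element admittances at ω=57000 rad/s:
  Y(C1) = 0.000+0.07809j S between n1,n3
  Y(R1) = 0.4032+0.000j S between n1,n3
  Y(R2) = 0.1035+0.000j S between n2,n1
  Y(R3) = 0.0001385+0.000j S between n0,n3
  I1: injects 0.379 A into n3 (from n2)
  Y(R4) = 0.5025+0.000j S between n2,n1
  Y(R5) = 0.001634+0.000j S between n0,n3
  Y(R6) = 0.001205+0.000j S between n2,n3
  Y(R7) = 0.0001600+0.000j S between n0,n2
  Y(C2) = 0.000+0.3734j S between n3,n2
  Y(C3) = 0.000+0.3221j S between n1,n3
  Y(L1) = 0.000-0.003595j S between n3,n1
  Y(R8) = 0.01515+0.000j S between n2,n0
  Y(R9) = 0.0001495+0.000j S between n1,n2
  Y(L2) = 0.000-0.0001965j S between n1,n0
  I2: injects 0.00238 A into n3 (from n1)
  V1: constraint V(n2)−V(n1) = 3.62
Assemble and solve the 4×4 MNA system:
  V(n1)=-3.408-0.07307j  V(n2)=0.2121-0.07307j  V(n3)=-1.824+0.2535j
  i(V1)=-2.701-0.7589j

-0.003214+0.001107j A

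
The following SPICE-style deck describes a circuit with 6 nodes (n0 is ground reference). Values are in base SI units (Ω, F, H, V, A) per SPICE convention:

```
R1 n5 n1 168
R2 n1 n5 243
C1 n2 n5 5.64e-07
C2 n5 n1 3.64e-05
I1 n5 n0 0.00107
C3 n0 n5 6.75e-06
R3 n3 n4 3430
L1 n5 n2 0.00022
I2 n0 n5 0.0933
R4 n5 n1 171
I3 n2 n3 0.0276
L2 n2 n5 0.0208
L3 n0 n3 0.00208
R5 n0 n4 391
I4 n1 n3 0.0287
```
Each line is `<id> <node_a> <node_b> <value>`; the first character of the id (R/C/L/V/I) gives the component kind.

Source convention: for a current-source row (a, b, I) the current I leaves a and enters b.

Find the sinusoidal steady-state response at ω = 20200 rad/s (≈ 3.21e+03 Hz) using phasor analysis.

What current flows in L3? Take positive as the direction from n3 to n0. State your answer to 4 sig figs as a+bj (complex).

0.05629-0.0006190j A

Element admittances at ω=20200 rad/s:
  Y(R1) = 0.005952+0.000j S between n5,n1
  Y(R2) = 0.004115+0.000j S between n1,n5
  Y(C1) = 0.000+0.01139j S between n2,n5
  Y(C2) = 0.000+0.7353j S between n5,n1
  I1: injects 0.00107 A into n0 (from n5)
  Y(C3) = 0.000+0.1363j S between n0,n5
  Y(R3) = 0.0002915+0.000j S between n3,n4
  Y(L1) = 0.000-0.2250j S between n5,n2
  I2: injects 0.0933 A into n5 (from n0)
  Y(R4) = 0.005848+0.000j S between n5,n1
  I3: injects 0.0276 A into n3 (from n2)
  Y(L2) = 0.000-0.002380j S between n2,n5
  Y(L3) = 0.000-0.02380j S between n0,n3
  Y(R5) = 0.002558+0.000j S between n0,n4
  I4: injects 0.0287 A into n3 (from n1)
Assemble and solve the 5×5 MNA system:
  V(n1)=-0.0008445-0.2245j  V(n2)=0.000-0.3913j  V(n3)=0.02601+2.365j  V(n4)=0.002661+0.2420j  V(n5)=0.000-0.2635j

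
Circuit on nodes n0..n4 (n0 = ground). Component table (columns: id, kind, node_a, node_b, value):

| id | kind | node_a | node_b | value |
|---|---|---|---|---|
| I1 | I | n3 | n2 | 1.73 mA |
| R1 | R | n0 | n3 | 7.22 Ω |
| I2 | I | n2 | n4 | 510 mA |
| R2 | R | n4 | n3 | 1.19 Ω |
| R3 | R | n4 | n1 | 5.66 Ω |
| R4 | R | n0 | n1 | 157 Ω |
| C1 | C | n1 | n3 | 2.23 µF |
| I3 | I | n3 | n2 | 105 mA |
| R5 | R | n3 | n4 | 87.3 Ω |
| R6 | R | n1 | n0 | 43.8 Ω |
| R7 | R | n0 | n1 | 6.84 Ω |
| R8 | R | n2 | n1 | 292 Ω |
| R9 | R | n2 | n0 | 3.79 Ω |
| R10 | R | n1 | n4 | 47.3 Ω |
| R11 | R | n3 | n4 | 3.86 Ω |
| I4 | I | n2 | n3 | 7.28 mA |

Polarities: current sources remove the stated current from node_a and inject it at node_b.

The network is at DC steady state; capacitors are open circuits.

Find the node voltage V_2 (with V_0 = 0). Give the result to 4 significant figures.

Apply KCL at each of the 4 non-ground nodes and solve the resulting linear system.
Node n1: branches {R3, R4, C1, R6, R7, R8, R10} → V_1 = 0.9995
Node n2: branches {I1, I2, I3, R8, R9, I4} → V_2 = -1.523
Node n3: branches {I1, R1, R2, C1, I3, R5, R11, I4} → V_3 = 1.636
Node n4: branches {I2, R2, R3, R5, R10, R11} → V_4 = 1.929

-1.523 V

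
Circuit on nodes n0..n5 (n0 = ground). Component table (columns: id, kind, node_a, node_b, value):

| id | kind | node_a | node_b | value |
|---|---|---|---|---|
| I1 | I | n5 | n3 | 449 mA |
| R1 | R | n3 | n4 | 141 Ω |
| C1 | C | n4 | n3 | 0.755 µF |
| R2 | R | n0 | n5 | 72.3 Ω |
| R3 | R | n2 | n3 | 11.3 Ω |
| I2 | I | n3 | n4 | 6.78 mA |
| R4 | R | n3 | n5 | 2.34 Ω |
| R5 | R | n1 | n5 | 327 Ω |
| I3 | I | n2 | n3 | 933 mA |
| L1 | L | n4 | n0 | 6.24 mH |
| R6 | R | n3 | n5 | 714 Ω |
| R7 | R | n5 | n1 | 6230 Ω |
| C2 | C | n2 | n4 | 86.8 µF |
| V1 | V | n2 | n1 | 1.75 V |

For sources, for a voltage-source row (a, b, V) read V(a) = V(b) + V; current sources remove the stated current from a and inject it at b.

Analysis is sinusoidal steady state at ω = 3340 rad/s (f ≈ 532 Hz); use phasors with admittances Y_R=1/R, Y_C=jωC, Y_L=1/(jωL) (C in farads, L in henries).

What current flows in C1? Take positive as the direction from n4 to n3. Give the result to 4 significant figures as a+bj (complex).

0.001222-0.02123j A

MNA unknowns: 5 node voltages V₁..V_5 plus 1 source current (V1)
I1: z[5]−=0.449, z[3]+=0.449
R1: Y=0.007092+0.000j on G[3,4]
C1: Y=0.000+0.002522j on G[4,3]
R2: Y=0.01383+0.000j on G[0,5]
R3: Y=0.08850+0.000j on G[2,3]
I2: z[3]−=0.00678, z[4]+=0.00678
R4: Y=0.4274+0.000j on G[3,5]
R5: Y=0.003058+0.000j on G[1,5]
I3: z[2]−=0.933, z[3]+=0.933
L1: Y=0.000-0.04798j on G[4,0]
R6: Y=0.001401+0.000j on G[3,5]
R7: Y=0.0001605+0.000j on G[5,1]
C2: Y=0.000+0.2899j on G[2,4]
V1: row V2−V1=1.75, i_V1 at 2,1
solve → V1=-2.171-1.383j, V2=-0.4214-1.383j, V3=8.017-1.443j, V4=-0.4030-1.928j, V5=6.687-1.398j
aux → i_V1=-0.02851+4.670e-05j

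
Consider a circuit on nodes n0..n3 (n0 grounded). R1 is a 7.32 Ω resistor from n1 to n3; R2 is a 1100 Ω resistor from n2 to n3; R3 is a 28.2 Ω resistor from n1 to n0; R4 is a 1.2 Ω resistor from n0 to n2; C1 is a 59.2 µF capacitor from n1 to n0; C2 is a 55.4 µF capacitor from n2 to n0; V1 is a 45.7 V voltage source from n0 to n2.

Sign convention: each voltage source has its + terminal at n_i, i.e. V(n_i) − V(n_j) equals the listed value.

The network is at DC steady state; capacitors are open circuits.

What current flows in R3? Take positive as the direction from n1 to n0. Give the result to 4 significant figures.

Element admittances at DC:
  Y(R1) = 0.1366 S between n1,n3
  Y(R2) = 0.0009091 S between n2,n3
  Y(R3) = 0.03546 S between n1,n0
  Y(R4) = 0.8333 S between n0,n2
  Y(C1) = 0.000 S between n1,n0
  Y(C2) = 0.000 S between n2,n0
  V1: constraint V(n0)−V(n2) = 45.7
Assemble and solve the 4×4 MNA system:
  V(n1)=-1.135  V(n2)=-45.70  V(n3)=-1.430
  i(V1)=-38.12

-0.04025 A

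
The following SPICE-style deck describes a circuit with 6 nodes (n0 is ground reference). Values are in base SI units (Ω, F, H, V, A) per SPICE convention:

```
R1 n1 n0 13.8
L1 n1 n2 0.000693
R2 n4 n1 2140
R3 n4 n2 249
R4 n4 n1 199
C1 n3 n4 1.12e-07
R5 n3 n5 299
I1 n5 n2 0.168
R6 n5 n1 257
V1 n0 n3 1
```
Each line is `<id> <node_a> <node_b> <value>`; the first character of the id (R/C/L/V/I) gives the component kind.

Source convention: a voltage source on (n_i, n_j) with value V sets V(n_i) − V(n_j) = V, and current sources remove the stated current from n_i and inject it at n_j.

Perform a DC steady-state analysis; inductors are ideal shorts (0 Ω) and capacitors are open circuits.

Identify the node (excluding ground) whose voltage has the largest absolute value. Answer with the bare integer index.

MNA unknowns: 5 node voltages V₁..V_5 plus 2 source currents (L1, V1)
R1: Y=0.07246 on G[1,0]
L1: row V1−V2=0, i_L1 at 1,2
R2: Y=0.0004673 on G[4,1]
R3: Y=0.004016 on G[4,2]
R4: Y=0.005025 on G[4,1]
C1: Y=0.000 on G[3,4]
R5: Y=0.003344 on G[3,5]
I1: z[5]−=0.168, z[2]+=0.168
R6: Y=0.003891 on G[5,1]
V1: row V0−V3=1, i_V1 at 0,3
solve → V1=1.021, V2=1.021, V3=-1.000, V4=1.021, V5=-23.13
aux → i_L1=-0.1680, i_V1=0.07402

5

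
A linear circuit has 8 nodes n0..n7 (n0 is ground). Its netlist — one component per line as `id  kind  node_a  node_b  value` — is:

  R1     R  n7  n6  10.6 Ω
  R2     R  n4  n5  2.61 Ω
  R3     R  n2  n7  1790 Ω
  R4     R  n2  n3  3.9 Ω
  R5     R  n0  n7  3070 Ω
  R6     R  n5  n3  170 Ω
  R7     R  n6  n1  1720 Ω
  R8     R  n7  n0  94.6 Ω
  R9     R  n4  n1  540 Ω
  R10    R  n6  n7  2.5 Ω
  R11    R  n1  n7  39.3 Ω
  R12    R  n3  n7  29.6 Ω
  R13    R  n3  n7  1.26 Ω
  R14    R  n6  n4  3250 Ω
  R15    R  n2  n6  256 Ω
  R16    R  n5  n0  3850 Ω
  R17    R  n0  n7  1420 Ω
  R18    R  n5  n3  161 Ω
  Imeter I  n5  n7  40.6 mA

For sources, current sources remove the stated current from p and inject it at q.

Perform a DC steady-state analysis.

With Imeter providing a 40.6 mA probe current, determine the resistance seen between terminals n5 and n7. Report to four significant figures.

R_eq = 70.42 Ω

MNA unknowns: 7 node voltages V₁..V_7
R1: Y=0.09434 on G[7,6]
R2: Y=0.3831 on G[4,5]
R3: Y=0.0005587 on G[2,7]
R4: Y=0.2564 on G[2,3]
R5: Y=0.0003257 on G[0,7]
R6: Y=0.005882 on G[5,3]
R7: Y=0.0005814 on G[6,1]
R8: Y=0.01057 on G[7,0]
R9: Y=0.001852 on G[4,1]
R10: Y=0.4000 on G[6,7]
R11: Y=0.02545 on G[1,7]
R12: Y=0.03378 on G[3,7]
R13: Y=0.7937 on G[3,7]
R14: Y=0.0003077 on G[6,4]
R15: Y=0.003906 on G[2,6]
R16: Y=0.0002597 on G[5,0]
R17: Y=0.0007042 on G[0,7]
R18: Y=0.006211 on G[5,3]
Imeter: z[5]−=0.0406, z[7]+=0.0406
solve → V1=-0.1264, V2=0.02230, V3=0.02163, V4=-2.781, V5=-2.797, V6=0.06033, V7=0.06262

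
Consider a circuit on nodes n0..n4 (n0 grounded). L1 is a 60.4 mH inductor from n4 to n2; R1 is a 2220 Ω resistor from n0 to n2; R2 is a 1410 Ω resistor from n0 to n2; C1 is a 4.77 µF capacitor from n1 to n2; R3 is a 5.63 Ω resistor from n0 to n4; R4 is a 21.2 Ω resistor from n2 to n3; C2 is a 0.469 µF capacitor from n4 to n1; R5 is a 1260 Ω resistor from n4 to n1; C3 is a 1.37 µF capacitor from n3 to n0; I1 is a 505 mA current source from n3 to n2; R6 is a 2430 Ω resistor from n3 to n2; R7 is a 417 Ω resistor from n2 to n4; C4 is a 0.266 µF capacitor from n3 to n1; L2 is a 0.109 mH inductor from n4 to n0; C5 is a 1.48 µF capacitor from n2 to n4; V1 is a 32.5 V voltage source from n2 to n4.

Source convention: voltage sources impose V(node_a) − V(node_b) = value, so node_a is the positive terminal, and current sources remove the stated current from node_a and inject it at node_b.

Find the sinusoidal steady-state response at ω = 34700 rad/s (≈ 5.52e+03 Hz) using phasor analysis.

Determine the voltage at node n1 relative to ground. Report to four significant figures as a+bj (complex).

29.16-2.487j V

MNA unknowns: 4 node voltages V₁..V_4 plus 1 source current (V1)
L1: Y=0.000-0.0004771j on G[4,2]
R1: Y=0.0004505+0.000j on G[0,2]
R2: Y=0.0007092+0.000j on G[0,2]
C1: Y=0.000+0.1655j on G[1,2]
R3: Y=0.1776+0.000j on G[0,4]
R4: Y=0.04717+0.000j on G[2,3]
C2: Y=0.000+0.01627j on G[4,1]
R5: Y=0.0007937+0.000j on G[4,1]
C3: Y=0.000+0.04754j on G[3,0]
I1: z[3]−=0.505, z[2]+=0.505
R6: Y=0.0004115+0.000j on G[3,2]
R7: Y=0.002398+0.000j on G[2,4]
C4: Y=0.000+0.009230j on G[3,1]
L2: Y=0.000-0.2644j on G[4,0]
C5: Y=0.000+0.05136j on G[2,4]
V1: row V2−V4=32.5, i_V1 at 2,4
solve → V1=29.16-2.487j, V2=32.98-2.239j, V3=11.11-9.841j, V4=0.4839-2.239j
aux → i_V1=-0.6108-2.646j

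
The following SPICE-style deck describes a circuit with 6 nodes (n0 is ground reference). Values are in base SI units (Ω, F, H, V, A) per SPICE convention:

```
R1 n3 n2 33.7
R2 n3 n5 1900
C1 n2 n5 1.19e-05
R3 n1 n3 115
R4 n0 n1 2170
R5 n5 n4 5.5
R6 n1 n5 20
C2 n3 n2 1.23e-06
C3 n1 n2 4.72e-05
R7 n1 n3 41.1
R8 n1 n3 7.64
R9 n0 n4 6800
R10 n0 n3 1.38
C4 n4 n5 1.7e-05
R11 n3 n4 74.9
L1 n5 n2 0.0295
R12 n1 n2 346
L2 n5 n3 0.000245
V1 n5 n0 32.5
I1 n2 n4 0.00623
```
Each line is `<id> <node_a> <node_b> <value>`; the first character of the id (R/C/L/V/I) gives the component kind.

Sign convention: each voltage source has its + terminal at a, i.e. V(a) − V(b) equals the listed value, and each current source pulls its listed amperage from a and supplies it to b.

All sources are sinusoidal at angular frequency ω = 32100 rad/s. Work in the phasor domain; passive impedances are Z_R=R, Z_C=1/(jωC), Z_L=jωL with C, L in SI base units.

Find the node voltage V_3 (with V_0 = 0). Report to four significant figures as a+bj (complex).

5.114-1.135j V

Element admittances at ω=32100 rad/s:
  Y(R1) = 0.02967+0.000j S between n3,n2
  Y(R2) = 0.0005263+0.000j S between n3,n5
  Y(C1) = 0.000+0.3820j S between n2,n5
  Y(R3) = 0.008696+0.000j S between n1,n3
  Y(R4) = 0.0004608+0.000j S between n0,n1
  Y(R5) = 0.1818+0.000j S between n5,n4
  Y(R6) = 0.05000+0.000j S between n1,n5
  Y(C2) = 0.000+0.03948j S between n3,n2
  Y(C3) = 0.000+1.515j S between n1,n2
  Y(R7) = 0.02433+0.000j S between n1,n3
  Y(R8) = 0.1309+0.000j S between n1,n3
  Y(R9) = 0.0001471+0.000j S between n0,n4
  Y(R10) = 0.7246+0.000j S between n0,n3
  Y(C4) = 0.000+0.5457j S between n4,n5
  Y(R11) = 0.01335+0.000j S between n3,n4
  Y(L1) = 0.000-0.001056j S between n5,n2
  Y(R12) = 0.002890+0.000j S between n1,n2
  Y(L2) = 0.000-0.1272j S between n5,n3
  V1: constraint V(n5)−V(n0) = 32.5
  I1: injects 0.00623 A into n4 (from n2)
Assemble and solve the 6×6 MNA system:
  V(n1)=23.04+8.795j  V(n2)=24.42+7.162j  V(n3)=5.114-1.135j  V(n4)=32.26+0.5828j  V(n5)=32.50+0.000j
  i(V1)=-3.721+0.8186j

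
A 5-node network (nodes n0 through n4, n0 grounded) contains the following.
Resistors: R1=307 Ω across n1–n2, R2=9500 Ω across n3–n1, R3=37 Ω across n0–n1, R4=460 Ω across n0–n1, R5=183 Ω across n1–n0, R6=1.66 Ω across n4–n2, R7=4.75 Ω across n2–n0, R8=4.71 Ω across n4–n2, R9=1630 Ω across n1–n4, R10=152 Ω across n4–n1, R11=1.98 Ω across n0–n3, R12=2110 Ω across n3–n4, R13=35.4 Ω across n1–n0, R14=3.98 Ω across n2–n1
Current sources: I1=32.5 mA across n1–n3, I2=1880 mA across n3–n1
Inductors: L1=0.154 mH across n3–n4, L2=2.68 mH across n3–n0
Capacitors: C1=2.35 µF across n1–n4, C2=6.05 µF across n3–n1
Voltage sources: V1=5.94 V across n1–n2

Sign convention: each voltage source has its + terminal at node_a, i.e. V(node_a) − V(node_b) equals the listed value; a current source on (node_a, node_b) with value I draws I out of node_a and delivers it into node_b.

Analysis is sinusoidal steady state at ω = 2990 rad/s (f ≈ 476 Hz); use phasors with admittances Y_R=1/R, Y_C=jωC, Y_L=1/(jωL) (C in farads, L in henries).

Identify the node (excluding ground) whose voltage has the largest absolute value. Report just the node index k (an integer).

1

Element admittances at ω=2990 rad/s:
  Y(R1) = 0.003257+0.000j S between n1,n2
  Y(R2) = 0.0001053+0.000j S between n3,n1
  I1: injects 0.0325 A into n3 (from n1)
  Y(R3) = 0.02703+0.000j S between n0,n1
  Y(R4) = 0.002174+0.000j S between n0,n1
  Y(R5) = 0.005464+0.000j S between n1,n0
  I2: injects 1.88 A into n1 (from n3)
  Y(R6) = 0.6024+0.000j S between n4,n2
  Y(R7) = 0.2105+0.000j S between n2,n0
  Y(R8) = 0.2123+0.000j S between n4,n2
  Y(R9) = 0.0006135+0.000j S between n1,n4
  Y(R10) = 0.006579+0.000j S between n4,n1
  Y(L1) = 0.000-2.172j S between n3,n4
  Y(C1) = 0.000+0.007026j S between n1,n4
  Y(L2) = 0.000-0.1248j S between n3,n0
  Y(R11) = 0.5051+0.000j S between n0,n3
  Y(R12) = 0.0004739+0.000j S between n3,n4
  Y(R13) = 0.02825+0.000j S between n1,n0
  Y(R14) = 0.2513+0.000j S between n2,n1
  Y(C2) = 0.000+0.01809j S between n3,n1
  V1: constraint V(n1)−V(n2) = 5.94
Assemble and solve the 5×5 MNA system:
  V(n1)=6.552+0.06745j  V(n2)=0.6123+0.06745j  V(n3)=-1.001-0.2839j  V(n4)=-0.9297+0.3201j
  i(V1)=-0.1266-0.1917j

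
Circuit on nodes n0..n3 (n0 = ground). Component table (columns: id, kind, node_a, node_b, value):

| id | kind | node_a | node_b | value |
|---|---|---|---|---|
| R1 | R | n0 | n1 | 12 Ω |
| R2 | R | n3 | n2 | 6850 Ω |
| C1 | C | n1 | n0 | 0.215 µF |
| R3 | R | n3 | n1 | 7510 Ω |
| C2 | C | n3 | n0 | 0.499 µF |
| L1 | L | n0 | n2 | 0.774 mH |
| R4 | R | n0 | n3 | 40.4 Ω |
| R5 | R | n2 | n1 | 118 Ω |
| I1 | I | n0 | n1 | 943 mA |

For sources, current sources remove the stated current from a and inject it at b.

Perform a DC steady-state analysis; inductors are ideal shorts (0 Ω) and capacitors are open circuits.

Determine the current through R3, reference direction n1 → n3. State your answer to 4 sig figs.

Apply KCL at each of the 3 non-ground nodes and solve the resulting linear system.
Node n1: branches {R1, C1, R3, R5, I1} → V_1 = 10.26
Node n2: branches {R2, L1, R5} → V_2 = 0.000
Node n3: branches {R2, R3, C2, R4} → V_3 = 0.05456
Source currents: i(L1)=-0.08693

0.001358 A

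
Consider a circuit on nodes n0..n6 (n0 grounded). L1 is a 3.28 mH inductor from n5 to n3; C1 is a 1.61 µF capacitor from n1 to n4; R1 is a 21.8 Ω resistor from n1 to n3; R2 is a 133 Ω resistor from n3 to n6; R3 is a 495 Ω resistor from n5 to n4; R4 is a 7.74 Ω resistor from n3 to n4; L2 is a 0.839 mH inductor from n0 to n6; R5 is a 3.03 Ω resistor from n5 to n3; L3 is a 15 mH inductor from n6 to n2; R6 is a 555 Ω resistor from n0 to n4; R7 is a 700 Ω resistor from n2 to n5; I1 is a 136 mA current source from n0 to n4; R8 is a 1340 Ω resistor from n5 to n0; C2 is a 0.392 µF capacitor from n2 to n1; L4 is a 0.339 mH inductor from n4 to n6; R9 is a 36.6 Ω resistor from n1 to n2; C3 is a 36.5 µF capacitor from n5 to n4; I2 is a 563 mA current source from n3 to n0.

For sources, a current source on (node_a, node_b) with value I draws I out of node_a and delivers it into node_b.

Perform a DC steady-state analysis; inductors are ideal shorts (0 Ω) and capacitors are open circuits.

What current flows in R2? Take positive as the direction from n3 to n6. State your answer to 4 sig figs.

MNA unknowns: 6 node voltages V₁..V_6 plus 4 source currents (L1, L2, L3, L4)
L1: row V5−V3=0, i_L1 at 5,3
C1: Y=0.000 on G[1,4]
R1: Y=0.04587 on G[1,3]
R2: Y=0.007519 on G[3,6]
R3: Y=0.002020 on G[5,4]
R4: Y=0.1292 on G[3,4]
L2: row V0−V6=0, i_L2 at 0,6
R5: Y=0.3300 on G[5,3]
L3: row V6−V2=0, i_L3 at 6,2
R6: Y=0.001802 on G[0,4]
R7: Y=0.001429 on G[2,5]
I1: z[0]−=0.136, z[4]+=0.136
R8: Y=0.0007463 on G[5,0]
C2: Y=0.000 on G[2,1]
L4: row V4−V6=0, i_L4 at 4,6
R9: Y=0.02732 on G[1,2]
C3: Y=0.000 on G[5,4]
I2: z[3]−=0.563, z[0]+=0.563
solve → V1=-2.233, V2=0.000, V3=-3.562, V4=0.000, V5=-3.562, V6=0.000
aux → i_L1=0.01494, i_L2=0.4243, i_L3=0.06609, i_L4=-0.3315

-0.02679 A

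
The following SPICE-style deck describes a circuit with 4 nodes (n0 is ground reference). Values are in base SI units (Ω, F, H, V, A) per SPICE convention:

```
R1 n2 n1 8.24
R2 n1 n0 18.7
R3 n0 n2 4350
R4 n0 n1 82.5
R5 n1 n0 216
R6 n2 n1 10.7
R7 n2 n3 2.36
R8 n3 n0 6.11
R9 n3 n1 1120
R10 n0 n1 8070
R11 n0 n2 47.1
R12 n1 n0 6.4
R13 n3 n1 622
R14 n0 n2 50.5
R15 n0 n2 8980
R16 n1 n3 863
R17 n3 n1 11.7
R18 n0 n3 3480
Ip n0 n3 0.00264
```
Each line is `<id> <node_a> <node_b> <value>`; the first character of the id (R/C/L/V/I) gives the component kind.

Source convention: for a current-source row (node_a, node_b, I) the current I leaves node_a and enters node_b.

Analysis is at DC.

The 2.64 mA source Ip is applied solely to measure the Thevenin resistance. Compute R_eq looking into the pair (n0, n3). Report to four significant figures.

R_eq = 3.276 Ω

MNA unknowns: 3 node voltages V₁..V_3
R1: Y=0.1214 on G[2,1]
R2: Y=0.05348 on G[1,0]
R3: Y=0.0002299 on G[0,2]
R4: Y=0.01212 on G[0,1]
R5: Y=0.004630 on G[1,0]
R6: Y=0.09346 on G[2,1]
R7: Y=0.4237 on G[2,3]
R8: Y=0.1637 on G[3,0]
R9: Y=0.0008929 on G[3,1]
R10: Y=0.0001239 on G[0,1]
R11: Y=0.02123 on G[0,2]
R12: Y=0.1562 on G[1,0]
R13: Y=0.001608 on G[3,1]
R14: Y=0.01980 on G[0,2]
R15: Y=0.0001114 on G[0,2]
R16: Y=0.001159 on G[1,3]
R17: Y=0.08547 on G[3,1]
R18: Y=0.0002874 on G[0,3]
Ip: z[0]−=0.00264, z[3]+=0.00264
solve → V1=0.004168, V2=0.006707, V3=0.008648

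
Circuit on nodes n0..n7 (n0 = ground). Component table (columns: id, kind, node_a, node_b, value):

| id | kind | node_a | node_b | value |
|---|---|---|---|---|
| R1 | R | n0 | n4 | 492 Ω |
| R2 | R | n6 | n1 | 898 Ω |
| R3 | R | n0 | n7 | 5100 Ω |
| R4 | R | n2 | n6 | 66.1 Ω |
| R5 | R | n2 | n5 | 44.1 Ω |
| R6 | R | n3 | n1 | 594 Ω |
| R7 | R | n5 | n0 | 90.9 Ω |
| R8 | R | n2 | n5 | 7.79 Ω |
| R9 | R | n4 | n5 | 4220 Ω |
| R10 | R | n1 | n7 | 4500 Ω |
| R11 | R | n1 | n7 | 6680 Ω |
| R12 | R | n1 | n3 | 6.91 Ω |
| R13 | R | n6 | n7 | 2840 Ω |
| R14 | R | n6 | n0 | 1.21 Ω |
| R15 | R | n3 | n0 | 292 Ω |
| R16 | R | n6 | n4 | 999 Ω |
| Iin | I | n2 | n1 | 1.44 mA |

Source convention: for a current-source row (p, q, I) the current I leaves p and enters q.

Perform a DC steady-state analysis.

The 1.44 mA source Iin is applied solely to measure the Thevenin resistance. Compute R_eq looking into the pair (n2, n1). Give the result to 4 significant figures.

R_eq = 252.8 Ω

Apply KCL at each of the 7 non-ground nodes and solve the resulting linear system.
Node n1: branches {R2, R6, R10, R11, R12, Iin} → V_1 = 0.3074
Node n2: branches {R4, R5, R8, Iin} → V_2 = -0.05664
Node n3: branches {R6, R12, R15} → V_3 = 0.3004
Node n4: branches {R1, R9, R16} → V_4 = -0.003993
Node n5: branches {R5, R7, R8, R9} → V_5 = -0.05273
Node n6: branches {R2, R4, R13, R14, R16} → V_6 = -0.0005626
Node n7: branches {R3, R10, R11, R13} → V_7 = 0.1241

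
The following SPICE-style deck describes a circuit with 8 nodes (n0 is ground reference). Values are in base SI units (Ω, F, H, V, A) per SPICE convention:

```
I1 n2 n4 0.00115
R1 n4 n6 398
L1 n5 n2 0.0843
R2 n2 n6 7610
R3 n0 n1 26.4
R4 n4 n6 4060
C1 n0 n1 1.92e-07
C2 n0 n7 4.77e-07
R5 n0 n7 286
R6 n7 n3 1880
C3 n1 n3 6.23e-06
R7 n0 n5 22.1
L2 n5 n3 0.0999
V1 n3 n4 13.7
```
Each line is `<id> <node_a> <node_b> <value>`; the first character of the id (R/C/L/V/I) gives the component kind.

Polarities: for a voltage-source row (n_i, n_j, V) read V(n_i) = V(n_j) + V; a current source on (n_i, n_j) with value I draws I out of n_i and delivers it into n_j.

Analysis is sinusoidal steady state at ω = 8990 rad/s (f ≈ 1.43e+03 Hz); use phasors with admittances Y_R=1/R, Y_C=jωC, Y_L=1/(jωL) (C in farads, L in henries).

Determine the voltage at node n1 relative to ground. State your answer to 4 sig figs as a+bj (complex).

Element admittances at ω=8990 rad/s:
  I1: injects 0.00115 A into n4 (from n2)
  Y(R1) = 0.002513+0.000j S between n4,n6
  Y(L1) = 0.000-0.001320j S between n5,n2
  Y(R2) = 0.0001314+0.000j S between n2,n6
  Y(R3) = 0.03788+0.000j S between n0,n1
  Y(R4) = 0.0002463+0.000j S between n4,n6
  Y(C1) = 0.000+0.001726j S between n0,n1
  Y(C2) = 0.000+0.004288j S between n0,n7
  Y(R5) = 0.003497+0.000j S between n0,n7
  Y(R6) = 0.0005319+0.000j S between n7,n3
  Y(C3) = 0.000+0.05601j S between n1,n3
  Y(R7) = 0.04525+0.000j S between n0,n5
  Y(L2) = 0.000-0.001113j S between n5,n3
  V1: constraint V(n3)−V(n4) = 13.7
Assemble and solve the 8×8 MNA system:
  V(n1)=0.07507-0.005600j  V(n2)=-0.2619-2.140j  V(n3)=0.07360-0.05654j  V(n4)=-13.63-0.05654j  V(n5)=-0.06391+0.002390j  V(n6)=-13.02-0.1512j  V(n7)=0.0008299-0.008349j
  i(V1)=-0.002826+0.0002613j

0.07507-0.005600j V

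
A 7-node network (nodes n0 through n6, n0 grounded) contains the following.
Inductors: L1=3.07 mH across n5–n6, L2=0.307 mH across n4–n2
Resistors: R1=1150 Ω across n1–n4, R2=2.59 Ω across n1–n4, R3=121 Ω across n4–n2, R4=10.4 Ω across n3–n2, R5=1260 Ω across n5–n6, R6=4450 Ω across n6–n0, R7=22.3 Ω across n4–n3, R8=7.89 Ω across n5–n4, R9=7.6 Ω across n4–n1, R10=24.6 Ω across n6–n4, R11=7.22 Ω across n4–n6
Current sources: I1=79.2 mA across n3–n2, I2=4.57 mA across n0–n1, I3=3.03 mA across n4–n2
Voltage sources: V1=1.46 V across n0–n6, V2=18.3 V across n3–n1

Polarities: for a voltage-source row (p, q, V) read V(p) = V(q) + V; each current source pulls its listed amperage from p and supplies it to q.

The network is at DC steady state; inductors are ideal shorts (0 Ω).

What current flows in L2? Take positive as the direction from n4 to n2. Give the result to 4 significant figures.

MNA unknowns: 6 node voltages V₁..V_6 plus 4 source currents (L1, L2, V1, V2)
L1: row V5−V6=0, i_L1 at 5,6
R1: Y=0.0008696 on G[1,4]
I1: z[3]−=0.0792, z[2]+=0.0792
R2: Y=0.3861 on G[1,4]
L2: row V4−V2=0, i_L2 at 4,2
R3: Y=0.008264 on G[4,2]
R4: Y=0.09615 on G[3,2]
R5: Y=0.0007937 on G[5,6]
R6: Y=0.0002247 on G[6,0]
R7: Y=0.04484 on G[4,3]
R8: Y=0.1267 on G[5,4]
R9: Y=0.1316 on G[4,1]
R10: Y=0.04065 on G[6,4]
I2: z[0]−=0.00457, z[1]+=0.00457
I3: z[4]−=0.00303, z[2]+=0.00303
R11: Y=0.1385 on G[4,6]
V1: row V0−V6=1.46, i_V1 at 0,6
V2: row V3−V1=18.3, i_V2 at 3,1
solve → V1=-5.470, V2=-1.445, V3=12.83, V4=-1.445, V5=-1.460, V6=-1.460
aux → i_L1=0.001893, i_L2=-1.455, i_V1=-0.004898, i_V2=-2.092

-1.455 A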